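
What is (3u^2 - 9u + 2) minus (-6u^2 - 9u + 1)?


Distribute the minus sign:
  (3u^2 - 9u + 2)
- (-6u^2 - 9u + 1)
Negate second polynomial: 6u^2 + 9u - 1
Add: 9u^2 + 1


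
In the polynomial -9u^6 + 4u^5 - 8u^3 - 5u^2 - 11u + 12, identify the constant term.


Read off the constant term: 12


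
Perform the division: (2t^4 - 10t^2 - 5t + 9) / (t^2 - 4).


(2t^4 - 10t^2 - 5t + 9) / (t^2 - 4)
Step 1: 2t^2 * (t^2 - 4) = 2t^4 - 8t^2; subtract.
Step 2: 0 * (t^2 - 4) = 0; subtract.
Step 3: -2 * (t^2 - 4) = -2t^2 + 8; subtract.
Quotient: 2t^2 - 2, Remainder: -5t + 1


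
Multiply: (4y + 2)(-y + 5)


Distribute each term of the first polynomial:
  (4y)(-y + 5) = -4y^2 + 20y
  (2)(-y + 5) = -2y + 10
Sum: -4y^2 + 18y + 10


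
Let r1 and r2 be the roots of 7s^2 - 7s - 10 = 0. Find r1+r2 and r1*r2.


For as^2+bs+c=0: sum = -b/a, product = c/a.
a=7, b=-7, c=-10
Sum = -(-7)/7 = 1
Product = (-10)/7 = -10/7


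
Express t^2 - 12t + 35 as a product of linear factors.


Roots satisfy r1 + r2 = -b/a = 12 and r1*r2 = c/a = 35.
So r1 = 7, r2 = 5.
t^2 - 12t + 35 = (t - r1)(t - r2) = (t - 7)(t - 5)


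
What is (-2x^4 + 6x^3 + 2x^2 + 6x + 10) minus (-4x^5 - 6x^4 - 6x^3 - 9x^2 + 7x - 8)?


Distribute the minus sign:
  (-2x^4 + 6x^3 + 2x^2 + 6x + 10)
- (-4x^5 - 6x^4 - 6x^3 - 9x^2 + 7x - 8)
Negate second polynomial: 4x^5 + 6x^4 + 6x^3 + 9x^2 - 7x + 8
Add: 4x^5 + 4x^4 + 12x^3 + 11x^2 - x + 18


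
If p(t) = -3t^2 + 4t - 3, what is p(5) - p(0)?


p(5) = -58
p(0) = -3
p(5) - p(0) = -58 + 3 = -55


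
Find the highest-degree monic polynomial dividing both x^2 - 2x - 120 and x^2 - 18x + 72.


Factor each:
  x^2 - 2x - 120 = (x - 12)(x + 10)
  x^2 - 18x + 72 = (x - 12)(x - 6)
Common monic factor: x - 12


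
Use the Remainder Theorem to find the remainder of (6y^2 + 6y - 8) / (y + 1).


By the Remainder Theorem, the remainder equals p(-1):
  6*(-1)^2 = 6
  6*(-1)^1 = -6
  constant: -8
Sum: 6 - 6 - 8 = -8


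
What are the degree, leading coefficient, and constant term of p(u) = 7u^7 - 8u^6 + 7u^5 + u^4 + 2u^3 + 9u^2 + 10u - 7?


Highest power of u is 7, with coefficient 7. Constant term is -7.
Degree = 7, leading coefficient = 7, constant term = -7


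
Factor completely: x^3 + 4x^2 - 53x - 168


Try integer roots (divisors of -168). x=7: p(7)=0.
Divide out (x - 7): quotient is x^2 + 11x + 24.
Factor the quadratic: (x + 8)(x + 3)
Result: (x - 7)(x + 8)(x + 3)


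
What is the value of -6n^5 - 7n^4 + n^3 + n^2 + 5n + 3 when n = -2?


Using direct substitution:
  -6 * (-2)^5 = 192
  -7 * (-2)^4 = -112
  1 * (-2)^3 = -8
  1 * (-2)^2 = 4
  5 * (-2)^1 = -10
  constant: 3
Sum = 192 - 112 - 8 + 4 - 10 + 3 = 69


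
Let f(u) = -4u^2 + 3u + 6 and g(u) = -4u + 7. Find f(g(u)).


Substitute g(u) into f:
f(g(u)) = -4*(-4u + 7)^2 + 3*(-4u + 7) + 6
(-4u + 7)^2 = 16u^2 - 56u + 49
Expand and combine: -64u^2 + 212u - 169


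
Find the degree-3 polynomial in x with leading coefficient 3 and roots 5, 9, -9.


p(x) = 3(x - 5)(x - 9)(x + 9)
Expand: 3x^3 - 15x^2 - 243x + 1215


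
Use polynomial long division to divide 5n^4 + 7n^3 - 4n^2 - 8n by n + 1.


(5n^4 + 7n^3 - 4n^2 - 8n) / (n + 1)
Step 1: 5n^3 * (n + 1) = 5n^4 + 5n^3; subtract.
Step 2: 2n^2 * (n + 1) = 2n^3 + 2n^2; subtract.
Step 3: -6n * (n + 1) = -6n^2 - 6n; subtract.
Step 4: -2 * (n + 1) = -2n - 2; subtract.
Quotient: 5n^3 + 2n^2 - 6n - 2, Remainder: 2


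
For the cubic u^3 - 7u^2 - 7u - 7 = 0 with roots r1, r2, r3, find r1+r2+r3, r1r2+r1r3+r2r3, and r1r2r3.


Monic cubic u^3+bu^2+cu+d=0: sum=-b, pairwise sum=c, product=-d.
b=-7, c=-7, d=-7
r1+r2+r3 = 7
r1r2+r1r3+r2r3 = -7
r1r2r3 = 7


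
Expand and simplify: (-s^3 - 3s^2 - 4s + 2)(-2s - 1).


Distribute each term of the first polynomial:
  (-s^3)(-2s - 1) = 2s^4 + s^3
  (-3s^2)(-2s - 1) = 6s^3 + 3s^2
  (-4s)(-2s - 1) = 8s^2 + 4s
  (2)(-2s - 1) = -4s - 2
Sum: 2s^4 + 7s^3 + 11s^2 - 2


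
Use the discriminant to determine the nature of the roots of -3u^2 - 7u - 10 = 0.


D = b^2 - 4ac = (-7)^2 - 4(-3)(-10) = 49 - 120 = -71
Since D < 0: two complex conjugate roots (no real roots)


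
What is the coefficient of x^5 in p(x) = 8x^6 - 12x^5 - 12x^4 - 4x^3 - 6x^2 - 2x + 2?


Read off the coefficient of x^5: -12


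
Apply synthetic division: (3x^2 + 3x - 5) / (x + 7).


Synthetic division with c = -7. Coefficients: 3, 3, -5
Bring down 3.
  3 * -7 = -21; -21 + 3 = -18
  -18 * -7 = 126; 126 - 5 = 121
Quotient: 3x - 18, Remainder: 121


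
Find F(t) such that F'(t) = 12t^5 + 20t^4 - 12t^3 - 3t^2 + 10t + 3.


Reverse power rule on each term:
  ∫ 12t^5 dt = 2t^6
  ∫ 20t^4 dt = 4t^5
  ∫ -12t^3 dt = -3t^4
  ∫ -3t^2 dt = -t^3
  ∫ 10t dt = 5t^2
  ∫ 3 dt = 3t
F(t) = 2t^6 + 4t^5 - 3t^4 - t^3 + 5t^2 + 3t + C


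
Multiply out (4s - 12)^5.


Expand (4s - 12)^5 by repeated multiplication:
  (4s - 12)^2 = 16s^2 - 96s + 144
  (4s - 12)^3 = 64s^3 - 576s^2 + 1728s - 1728
  (4s - 12)^4 = 256s^4 - 3072s^3 + 13824s^2 - 27648s + 20736
= 1024s^5 - 15360s^4 + 92160s^3 - 276480s^2 + 414720s - 248832


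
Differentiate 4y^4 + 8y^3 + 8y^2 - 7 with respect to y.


Apply the power rule term by term:
  d/dy(4y^4) = 16y^3
  d/dy(8y^3) = 24y^2
  d/dy(8y^2) = 16y
  d/dy(-7) = 0
p'(y) = 16y^3 + 24y^2 + 16y


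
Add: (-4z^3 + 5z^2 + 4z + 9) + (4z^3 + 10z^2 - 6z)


Align terms by degree and add:
  -4z^3 + 5z^2 + 4z + 9
+ 4z^3 + 10z^2 - 6z
= 15z^2 - 2z + 9


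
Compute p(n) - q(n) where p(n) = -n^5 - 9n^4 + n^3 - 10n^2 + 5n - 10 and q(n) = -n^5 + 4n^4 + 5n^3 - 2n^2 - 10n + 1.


Distribute the minus sign:
  (-n^5 - 9n^4 + n^3 - 10n^2 + 5n - 10)
- (-n^5 + 4n^4 + 5n^3 - 2n^2 - 10n + 1)
Negate second polynomial: n^5 - 4n^4 - 5n^3 + 2n^2 + 10n - 1
Add: -13n^4 - 4n^3 - 8n^2 + 15n - 11


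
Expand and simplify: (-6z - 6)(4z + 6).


Distribute each term of the first polynomial:
  (-6z)(4z + 6) = -24z^2 - 36z
  (-6)(4z + 6) = -24z - 36
Sum: -24z^2 - 60z - 36


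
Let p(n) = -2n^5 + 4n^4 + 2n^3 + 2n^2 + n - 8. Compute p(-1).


Using direct substitution:
  -2 * (-1)^5 = 2
  4 * (-1)^4 = 4
  2 * (-1)^3 = -2
  2 * (-1)^2 = 2
  1 * (-1)^1 = -1
  constant: -8
Sum = 2 + 4 - 2 + 2 - 1 - 8 = -3


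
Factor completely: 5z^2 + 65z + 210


Roots satisfy r1 + r2 = -b/a = -13 and r1*r2 = c/a = 42.
So r1 = -6, r2 = -7.
5z^2 + 65z + 210 = 5(z - r1)(z - r2) = 5(z + 6)(z + 7)


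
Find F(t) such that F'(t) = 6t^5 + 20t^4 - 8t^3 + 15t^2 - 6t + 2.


Reverse power rule on each term:
  ∫ 6t^5 dt = t^6
  ∫ 20t^4 dt = 4t^5
  ∫ -8t^3 dt = -2t^4
  ∫ 15t^2 dt = 5t^3
  ∫ -6t dt = -3t^2
  ∫ 2 dt = 2t
F(t) = t^6 + 4t^5 - 2t^4 + 5t^3 - 3t^2 + 2t + C


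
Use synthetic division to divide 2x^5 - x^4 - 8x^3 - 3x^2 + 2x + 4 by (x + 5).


Synthetic division with c = -5. Coefficients: 2, -1, -8, -3, 2, 4
Bring down 2.
  2 * -5 = -10; -10 - 1 = -11
  -11 * -5 = 55; 55 - 8 = 47
  47 * -5 = -235; -235 - 3 = -238
  -238 * -5 = 1190; 1190 + 2 = 1192
  1192 * -5 = -5960; -5960 + 4 = -5956
Quotient: 2x^4 - 11x^3 + 47x^2 - 238x + 1192, Remainder: -5956


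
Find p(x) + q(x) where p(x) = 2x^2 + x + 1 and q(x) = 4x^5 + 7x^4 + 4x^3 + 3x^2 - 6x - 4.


Align terms by degree and add:
  2x^2 + x + 1
+ 4x^5 + 7x^4 + 4x^3 + 3x^2 - 6x - 4
= 4x^5 + 7x^4 + 4x^3 + 5x^2 - 5x - 3


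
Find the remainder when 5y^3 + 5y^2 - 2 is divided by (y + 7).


By the Remainder Theorem, the remainder equals p(-7):
  5*(-7)^3 = -1715
  5*(-7)^2 = 245
  0*(-7)^1 = 0
  constant: -2
Sum: -1715 + 245 + 0 - 2 = -1472


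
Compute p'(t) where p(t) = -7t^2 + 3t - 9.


Apply the power rule term by term:
  d/dt(-7t^2) = -14t
  d/dt(3t) = 3
  d/dt(-9) = 0
p'(t) = -14t + 3


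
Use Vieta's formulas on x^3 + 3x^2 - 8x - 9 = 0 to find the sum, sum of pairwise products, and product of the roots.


Monic cubic x^3+bx^2+cx+d=0: sum=-b, pairwise sum=c, product=-d.
b=3, c=-8, d=-9
r1+r2+r3 = -3
r1r2+r1r3+r2r3 = -8
r1r2r3 = 9


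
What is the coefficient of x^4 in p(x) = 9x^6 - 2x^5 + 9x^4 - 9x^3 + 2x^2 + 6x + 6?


Read off the coefficient of x^4: 9


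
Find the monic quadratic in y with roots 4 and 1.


p(y) = (y - 4)(y - 1)
Expand: y^2 - 5y + 4


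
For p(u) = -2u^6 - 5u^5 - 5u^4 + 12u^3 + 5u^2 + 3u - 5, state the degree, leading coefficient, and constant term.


Highest power of u is 6, with coefficient -2. Constant term is -5.
Degree = 6, leading coefficient = -2, constant term = -5


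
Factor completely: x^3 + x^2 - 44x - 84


Try integer roots (divisors of -84). x=-6: p(-6)=0.
Divide out (x + 6): quotient is x^2 - 5x - 14.
Factor the quadratic: (x - 7)(x + 2)
Result: (x + 6)(x - 7)(x + 2)


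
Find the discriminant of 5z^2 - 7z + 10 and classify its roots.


D = b^2 - 4ac = (-7)^2 - 4(5)(10) = 49 - 200 = -151
Since D < 0: two complex conjugate roots (no real roots)


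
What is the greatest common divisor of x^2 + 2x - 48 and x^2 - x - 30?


Factor each:
  x^2 + 2x - 48 = (x - 6)(x + 8)
  x^2 - x - 30 = (x - 6)(x + 5)
Common monic factor: x - 6


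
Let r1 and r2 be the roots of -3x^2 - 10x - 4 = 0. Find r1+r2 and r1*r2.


For ax^2+bx+c=0: sum = -b/a, product = c/a.
a=-3, b=-10, c=-4
Sum = -(-10)/-3 = -10/3
Product = (-4)/-3 = 4/3


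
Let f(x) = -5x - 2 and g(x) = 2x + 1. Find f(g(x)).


Substitute g(x) into f:
f(g(x)) = -5*(2x + 1) + (-2)
Expand and combine: -10x - 7


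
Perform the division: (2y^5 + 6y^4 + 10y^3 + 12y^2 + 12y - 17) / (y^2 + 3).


(2y^5 + 6y^4 + 10y^3 + 12y^2 + 12y - 17) / (y^2 + 3)
Step 1: 2y^3 * (y^2 + 3) = 2y^5 + 6y^3; subtract.
Step 2: 6y^2 * (y^2 + 3) = 6y^4 + 18y^2; subtract.
Step 3: 4y * (y^2 + 3) = 4y^3 + 12y; subtract.
Step 4: -6 * (y^2 + 3) = -6y^2 - 18; subtract.
Quotient: 2y^3 + 6y^2 + 4y - 6, Remainder: 1


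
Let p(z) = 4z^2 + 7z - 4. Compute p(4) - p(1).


p(4) = 88
p(1) = 7
p(4) - p(1) = 88 - 7 = 81


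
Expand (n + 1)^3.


Expand (n + 1)^3 by repeated multiplication:
  (n + 1)^2 = n^2 + 2n + 1
= n^3 + 3n^2 + 3n + 1


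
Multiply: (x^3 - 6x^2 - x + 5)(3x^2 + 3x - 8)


Distribute each term of the first polynomial:
  (x^3)(3x^2 + 3x - 8) = 3x^5 + 3x^4 - 8x^3
  (-6x^2)(3x^2 + 3x - 8) = -18x^4 - 18x^3 + 48x^2
  (-x)(3x^2 + 3x - 8) = -3x^3 - 3x^2 + 8x
  (5)(3x^2 + 3x - 8) = 15x^2 + 15x - 40
Sum: 3x^5 - 15x^4 - 29x^3 + 60x^2 + 23x - 40


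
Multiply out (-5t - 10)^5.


Expand (-5t - 10)^5 by repeated multiplication:
  (-5t - 10)^2 = 25t^2 + 100t + 100
  (-5t - 10)^3 = -125t^3 - 750t^2 - 1500t - 1000
  (-5t - 10)^4 = 625t^4 + 5000t^3 + 15000t^2 + 20000t + 10000
= -3125t^5 - 31250t^4 - 125000t^3 - 250000t^2 - 250000t - 100000


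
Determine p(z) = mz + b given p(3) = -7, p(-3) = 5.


p(z) = mz + b. Using p(3)=-7, p(-3)=5:
m = (-7 - 5)/(3 + 3) = -12/6 = -2
b = -7 - m*(3) = -7 + 6 = -1
p(z) = -2z - 1


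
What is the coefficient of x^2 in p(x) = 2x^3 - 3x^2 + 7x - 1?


Read off the coefficient of x^2: -3


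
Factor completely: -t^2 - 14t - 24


Roots satisfy r1 + r2 = -b/a = -14 and r1*r2 = c/a = 24.
So r1 = -12, r2 = -2.
-t^2 - 14t - 24 = -(t - r1)(t - r2) = -(t + 12)(t + 2)


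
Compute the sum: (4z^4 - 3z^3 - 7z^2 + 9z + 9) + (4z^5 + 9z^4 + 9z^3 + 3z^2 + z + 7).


Align terms by degree and add:
  4z^4 - 3z^3 - 7z^2 + 9z + 9
+ 4z^5 + 9z^4 + 9z^3 + 3z^2 + z + 7
= 4z^5 + 13z^4 + 6z^3 - 4z^2 + 10z + 16


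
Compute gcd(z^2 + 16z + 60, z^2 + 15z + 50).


Factor each:
  z^2 + 16z + 60 = (z + 10)(z + 6)
  z^2 + 15z + 50 = (z + 10)(z + 5)
Common monic factor: z + 10


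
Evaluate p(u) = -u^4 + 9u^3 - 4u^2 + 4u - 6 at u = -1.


Using direct substitution:
  -1 * (-1)^4 = -1
  9 * (-1)^3 = -9
  -4 * (-1)^2 = -4
  4 * (-1)^1 = -4
  constant: -6
Sum = -1 - 9 - 4 - 4 - 6 = -24


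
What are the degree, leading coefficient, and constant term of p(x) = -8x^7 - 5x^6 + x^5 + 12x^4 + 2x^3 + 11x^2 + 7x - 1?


Highest power of x is 7, with coefficient -8. Constant term is -1.
Degree = 7, leading coefficient = -8, constant term = -1


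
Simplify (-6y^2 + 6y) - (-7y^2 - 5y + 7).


Distribute the minus sign:
  (-6y^2 + 6y)
- (-7y^2 - 5y + 7)
Negate second polynomial: 7y^2 + 5y - 7
Add: y^2 + 11y - 7


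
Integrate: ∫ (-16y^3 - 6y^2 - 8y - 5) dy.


Reverse power rule on each term:
  ∫ -16y^3 dy = -4y^4
  ∫ -6y^2 dy = -2y^3
  ∫ -8y dy = -4y^2
  ∫ -5 dy = -5y
F(y) = -4y^4 - 2y^3 - 4y^2 - 5y + C


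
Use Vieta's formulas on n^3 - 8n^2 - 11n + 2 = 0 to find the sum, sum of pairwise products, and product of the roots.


Monic cubic n^3+bn^2+cn+d=0: sum=-b, pairwise sum=c, product=-d.
b=-8, c=-11, d=2
r1+r2+r3 = 8
r1r2+r1r3+r2r3 = -11
r1r2r3 = -2


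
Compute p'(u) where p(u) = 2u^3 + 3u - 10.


Apply the power rule term by term:
  d/du(2u^3) = 6u^2
  d/du(3u) = 3
  d/du(-10) = 0
p'(u) = 6u^2 + 3


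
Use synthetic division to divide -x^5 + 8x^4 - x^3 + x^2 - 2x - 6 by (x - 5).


Synthetic division with c = 5. Coefficients: -1, 8, -1, 1, -2, -6
Bring down -1.
  -1 * 5 = -5; -5 + 8 = 3
  3 * 5 = 15; 15 - 1 = 14
  14 * 5 = 70; 70 + 1 = 71
  71 * 5 = 355; 355 - 2 = 353
  353 * 5 = 1765; 1765 - 6 = 1759
Quotient: -x^4 + 3x^3 + 14x^2 + 71x + 353, Remainder: 1759


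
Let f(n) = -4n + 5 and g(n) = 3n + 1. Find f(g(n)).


Substitute g(n) into f:
f(g(n)) = -4*(3n + 1) + 5
Expand and combine: -12n + 1


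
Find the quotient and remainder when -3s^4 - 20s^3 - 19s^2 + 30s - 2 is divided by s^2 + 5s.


(-3s^4 - 20s^3 - 19s^2 + 30s - 2) / (s^2 + 5s)
Step 1: -3s^2 * (s^2 + 5s) = -3s^4 - 15s^3; subtract.
Step 2: -5s * (s^2 + 5s) = -5s^3 - 25s^2; subtract.
Step 3: 6 * (s^2 + 5s) = 6s^2 + 30s; subtract.
Quotient: -3s^2 - 5s + 6, Remainder: -2


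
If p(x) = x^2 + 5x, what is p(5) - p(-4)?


p(5) = 50
p(-4) = -4
p(5) - p(-4) = 50 + 4 = 54


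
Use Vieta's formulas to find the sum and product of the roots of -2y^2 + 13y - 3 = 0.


For ay^2+by+c=0: sum = -b/a, product = c/a.
a=-2, b=13, c=-3
Sum = -(13)/-2 = 13/2
Product = (-3)/-2 = 3/2


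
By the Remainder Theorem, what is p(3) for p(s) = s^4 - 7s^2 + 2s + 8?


By the Remainder Theorem, the remainder equals p(3):
  1*(3)^4 = 81
  0*(3)^3 = 0
  -7*(3)^2 = -63
  2*(3)^1 = 6
  constant: 8
Sum: 81 + 0 - 63 + 6 + 8 = 32


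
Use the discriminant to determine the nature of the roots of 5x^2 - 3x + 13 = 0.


D = b^2 - 4ac = (-3)^2 - 4(5)(13) = 9 - 260 = -251
Since D < 0: two complex conjugate roots (no real roots)


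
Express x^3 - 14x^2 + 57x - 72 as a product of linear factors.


Try integer roots (divisors of -72). x=3: p(3)=0.
Divide out (x - 3): quotient is x^2 - 11x + 24.
Factor the quadratic: (x - 3)(x - 8)
Result: (x - 3)(x - 3)(x - 8)


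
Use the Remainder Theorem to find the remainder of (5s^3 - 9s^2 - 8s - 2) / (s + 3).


By the Remainder Theorem, the remainder equals p(-3):
  5*(-3)^3 = -135
  -9*(-3)^2 = -81
  -8*(-3)^1 = 24
  constant: -2
Sum: -135 - 81 + 24 - 2 = -194


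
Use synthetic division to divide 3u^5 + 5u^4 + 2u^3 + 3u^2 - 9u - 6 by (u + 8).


Synthetic division with c = -8. Coefficients: 3, 5, 2, 3, -9, -6
Bring down 3.
  3 * -8 = -24; -24 + 5 = -19
  -19 * -8 = 152; 152 + 2 = 154
  154 * -8 = -1232; -1232 + 3 = -1229
  -1229 * -8 = 9832; 9832 - 9 = 9823
  9823 * -8 = -78584; -78584 - 6 = -78590
Quotient: 3u^4 - 19u^3 + 154u^2 - 1229u + 9823, Remainder: -78590


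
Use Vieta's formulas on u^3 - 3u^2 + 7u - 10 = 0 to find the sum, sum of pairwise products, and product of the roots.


Monic cubic u^3+bu^2+cu+d=0: sum=-b, pairwise sum=c, product=-d.
b=-3, c=7, d=-10
r1+r2+r3 = 3
r1r2+r1r3+r2r3 = 7
r1r2r3 = 10


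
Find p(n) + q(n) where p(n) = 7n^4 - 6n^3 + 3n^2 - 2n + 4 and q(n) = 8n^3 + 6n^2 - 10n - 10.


Align terms by degree and add:
  7n^4 - 6n^3 + 3n^2 - 2n + 4
+ 8n^3 + 6n^2 - 10n - 10
= 7n^4 + 2n^3 + 9n^2 - 12n - 6


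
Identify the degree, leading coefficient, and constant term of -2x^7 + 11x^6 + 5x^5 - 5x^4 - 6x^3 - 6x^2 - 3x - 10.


Highest power of x is 7, with coefficient -2. Constant term is -10.
Degree = 7, leading coefficient = -2, constant term = -10


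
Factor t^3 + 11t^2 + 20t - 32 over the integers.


Try integer roots (divisors of -32). t=-4: p(-4)=0.
Divide out (t + 4): quotient is t^2 + 7t - 8.
Factor the quadratic: (t - 1)(t + 8)
Result: (t + 4)(t - 1)(t + 8)


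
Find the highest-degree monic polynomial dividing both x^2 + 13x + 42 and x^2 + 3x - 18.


Factor each:
  x^2 + 13x + 42 = (x + 6)(x + 7)
  x^2 + 3x - 18 = (x + 6)(x - 3)
Common monic factor: x + 6


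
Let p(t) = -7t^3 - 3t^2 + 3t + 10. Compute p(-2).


Using direct substitution:
  -7 * (-2)^3 = 56
  -3 * (-2)^2 = -12
  3 * (-2)^1 = -6
  constant: 10
Sum = 56 - 12 - 6 + 10 = 48


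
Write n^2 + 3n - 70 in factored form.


Roots satisfy r1 + r2 = -b/a = -3 and r1*r2 = c/a = -70.
So r1 = -10, r2 = 7.
n^2 + 3n - 70 = (n - r1)(n - r2) = (n + 10)(n - 7)


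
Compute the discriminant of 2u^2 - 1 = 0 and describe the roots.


D = b^2 - 4ac = (0)^2 - 4(2)(-1) = 0 + 8 = 8
Since D > 0: two distinct irrational roots


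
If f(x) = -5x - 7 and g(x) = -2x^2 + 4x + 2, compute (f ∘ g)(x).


Substitute g(x) into f:
f(g(x)) = -5*(-2x^2 + 4x + 2) + (-7)
Expand and combine: 10x^2 - 20x - 17


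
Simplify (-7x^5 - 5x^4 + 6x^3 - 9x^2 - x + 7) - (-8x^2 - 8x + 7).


Distribute the minus sign:
  (-7x^5 - 5x^4 + 6x^3 - 9x^2 - x + 7)
- (-8x^2 - 8x + 7)
Negate second polynomial: 8x^2 + 8x - 7
Add: -7x^5 - 5x^4 + 6x^3 - x^2 + 7x


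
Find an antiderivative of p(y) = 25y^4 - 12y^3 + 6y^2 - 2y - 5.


Reverse power rule on each term:
  ∫ 25y^4 dy = 5y^5
  ∫ -12y^3 dy = -3y^4
  ∫ 6y^2 dy = 2y^3
  ∫ -2y dy = -y^2
  ∫ -5 dy = -5y
F(y) = 5y^5 - 3y^4 + 2y^3 - y^2 - 5y + C


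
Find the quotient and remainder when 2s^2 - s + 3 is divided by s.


(2s^2 - s + 3) / (s)
Step 1: 2s * (s) = 2s^2; subtract.
Step 2: -1 * (s) = -s; subtract.
Quotient: 2s - 1, Remainder: 3


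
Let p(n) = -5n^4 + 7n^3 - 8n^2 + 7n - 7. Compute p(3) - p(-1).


p(3) = -274
p(-1) = -34
p(3) - p(-1) = -274 + 34 = -240


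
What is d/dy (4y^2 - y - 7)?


Apply the power rule term by term:
  d/dy(4y^2) = 8y
  d/dy(-y) = -1
  d/dy(-7) = 0
p'(y) = 8y - 1


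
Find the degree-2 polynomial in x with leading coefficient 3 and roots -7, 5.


p(x) = 3(x + 7)(x - 5)
Expand: 3x^2 + 6x - 105


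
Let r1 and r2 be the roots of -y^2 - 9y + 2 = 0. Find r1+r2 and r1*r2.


For ay^2+by+c=0: sum = -b/a, product = c/a.
a=-1, b=-9, c=2
Sum = -(-9)/-1 = -9
Product = (2)/-1 = -2


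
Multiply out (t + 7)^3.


Expand (t + 7)^3 by repeated multiplication:
  (t + 7)^2 = t^2 + 14t + 49
= t^3 + 21t^2 + 147t + 343


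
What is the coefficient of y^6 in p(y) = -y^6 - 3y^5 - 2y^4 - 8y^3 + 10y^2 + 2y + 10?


Read off the coefficient of y^6: -1


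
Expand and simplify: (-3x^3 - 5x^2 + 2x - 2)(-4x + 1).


Distribute each term of the first polynomial:
  (-3x^3)(-4x + 1) = 12x^4 - 3x^3
  (-5x^2)(-4x + 1) = 20x^3 - 5x^2
  (2x)(-4x + 1) = -8x^2 + 2x
  (-2)(-4x + 1) = 8x - 2
Sum: 12x^4 + 17x^3 - 13x^2 + 10x - 2


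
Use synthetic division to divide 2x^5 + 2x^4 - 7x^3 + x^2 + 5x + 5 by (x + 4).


Synthetic division with c = -4. Coefficients: 2, 2, -7, 1, 5, 5
Bring down 2.
  2 * -4 = -8; -8 + 2 = -6
  -6 * -4 = 24; 24 - 7 = 17
  17 * -4 = -68; -68 + 1 = -67
  -67 * -4 = 268; 268 + 5 = 273
  273 * -4 = -1092; -1092 + 5 = -1087
Quotient: 2x^4 - 6x^3 + 17x^2 - 67x + 273, Remainder: -1087


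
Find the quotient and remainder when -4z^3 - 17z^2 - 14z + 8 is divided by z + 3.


(-4z^3 - 17z^2 - 14z + 8) / (z + 3)
Step 1: -4z^2 * (z + 3) = -4z^3 - 12z^2; subtract.
Step 2: -5z * (z + 3) = -5z^2 - 15z; subtract.
Step 3: 1 * (z + 3) = z + 3; subtract.
Quotient: -4z^2 - 5z + 1, Remainder: 5


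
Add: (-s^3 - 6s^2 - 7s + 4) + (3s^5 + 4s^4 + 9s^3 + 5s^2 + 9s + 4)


Align terms by degree and add:
  -s^3 - 6s^2 - 7s + 4
+ 3s^5 + 4s^4 + 9s^3 + 5s^2 + 9s + 4
= 3s^5 + 4s^4 + 8s^3 - s^2 + 2s + 8


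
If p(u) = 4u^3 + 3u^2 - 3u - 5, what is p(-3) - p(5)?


p(-3) = -77
p(5) = 555
p(-3) - p(5) = -77 - 555 = -632


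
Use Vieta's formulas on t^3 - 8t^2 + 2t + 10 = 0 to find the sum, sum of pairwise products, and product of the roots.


Monic cubic t^3+bt^2+ct+d=0: sum=-b, pairwise sum=c, product=-d.
b=-8, c=2, d=10
r1+r2+r3 = 8
r1r2+r1r3+r2r3 = 2
r1r2r3 = -10


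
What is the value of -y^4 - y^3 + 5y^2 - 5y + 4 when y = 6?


Using direct substitution:
  -1 * (6)^4 = -1296
  -1 * (6)^3 = -216
  5 * (6)^2 = 180
  -5 * (6)^1 = -30
  constant: 4
Sum = -1296 - 216 + 180 - 30 + 4 = -1358


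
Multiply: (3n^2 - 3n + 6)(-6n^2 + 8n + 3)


Distribute each term of the first polynomial:
  (3n^2)(-6n^2 + 8n + 3) = -18n^4 + 24n^3 + 9n^2
  (-3n)(-6n^2 + 8n + 3) = 18n^3 - 24n^2 - 9n
  (6)(-6n^2 + 8n + 3) = -36n^2 + 48n + 18
Sum: -18n^4 + 42n^3 - 51n^2 + 39n + 18


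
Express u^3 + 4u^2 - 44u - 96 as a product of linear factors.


Try integer roots (divisors of -96). u=-2: p(-2)=0.
Divide out (u + 2): quotient is u^2 + 2u - 48.
Factor the quadratic: (u - 6)(u + 8)
Result: (u + 2)(u - 6)(u + 8)


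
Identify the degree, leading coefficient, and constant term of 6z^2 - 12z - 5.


Highest power of z is 2, with coefficient 6. Constant term is -5.
Degree = 2, leading coefficient = 6, constant term = -5


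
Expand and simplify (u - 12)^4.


Expand (u - 12)^4 by repeated multiplication:
  (u - 12)^2 = u^2 - 24u + 144
  (u - 12)^3 = u^3 - 36u^2 + 432u - 1728
= u^4 - 48u^3 + 864u^2 - 6912u + 20736


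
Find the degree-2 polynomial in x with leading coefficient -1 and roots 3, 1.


p(x) = -(x - 3)(x - 1)
Expand: -x^2 + 4x - 3


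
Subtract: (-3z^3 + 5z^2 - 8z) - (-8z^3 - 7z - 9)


Distribute the minus sign:
  (-3z^3 + 5z^2 - 8z)
- (-8z^3 - 7z - 9)
Negate second polynomial: 8z^3 + 7z + 9
Add: 5z^3 + 5z^2 - z + 9


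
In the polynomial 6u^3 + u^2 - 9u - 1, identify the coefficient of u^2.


Read off the coefficient of u^2: 1


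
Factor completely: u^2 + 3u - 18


Roots satisfy r1 + r2 = -b/a = -3 and r1*r2 = c/a = -18.
So r1 = 3, r2 = -6.
u^2 + 3u - 18 = (u - r1)(u - r2) = (u - 3)(u + 6)


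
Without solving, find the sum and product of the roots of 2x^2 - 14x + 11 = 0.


For ax^2+bx+c=0: sum = -b/a, product = c/a.
a=2, b=-14, c=11
Sum = -(-14)/2 = 7
Product = (11)/2 = 11/2


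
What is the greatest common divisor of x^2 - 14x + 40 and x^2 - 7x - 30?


Factor each:
  x^2 - 14x + 40 = (x - 10)(x - 4)
  x^2 - 7x - 30 = (x - 10)(x + 3)
Common monic factor: x - 10


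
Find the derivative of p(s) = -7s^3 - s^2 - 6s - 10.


Apply the power rule term by term:
  d/ds(-7s^3) = -21s^2
  d/ds(-s^2) = -2s
  d/ds(-6s) = -6
  d/ds(-10) = 0
p'(s) = -21s^2 - 2s - 6


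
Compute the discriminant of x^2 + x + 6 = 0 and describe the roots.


D = b^2 - 4ac = (1)^2 - 4(1)(6) = 1 - 24 = -23
Since D < 0: two complex conjugate roots (no real roots)


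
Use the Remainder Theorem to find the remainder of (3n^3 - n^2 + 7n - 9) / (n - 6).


By the Remainder Theorem, the remainder equals p(6):
  3*(6)^3 = 648
  -1*(6)^2 = -36
  7*(6)^1 = 42
  constant: -9
Sum: 648 - 36 + 42 - 9 = 645


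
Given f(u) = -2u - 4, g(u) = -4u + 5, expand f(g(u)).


Substitute g(u) into f:
f(g(u)) = -2*(-4u + 5) + (-4)
Expand and combine: 8u - 14


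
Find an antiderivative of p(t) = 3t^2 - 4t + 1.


Reverse power rule on each term:
  ∫ 3t^2 dt = t^3
  ∫ -4t dt = -2t^2
  ∫ 1 dt = t
F(t) = t^3 - 2t^2 + t + C


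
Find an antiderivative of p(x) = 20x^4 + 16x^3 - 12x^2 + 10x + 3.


Reverse power rule on each term:
  ∫ 20x^4 dx = 4x^5
  ∫ 16x^3 dx = 4x^4
  ∫ -12x^2 dx = -4x^3
  ∫ 10x dx = 5x^2
  ∫ 3 dx = 3x
F(x) = 4x^5 + 4x^4 - 4x^3 + 5x^2 + 3x + C


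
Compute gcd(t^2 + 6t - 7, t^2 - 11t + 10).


Factor each:
  t^2 + 6t - 7 = (t - 1)(t + 7)
  t^2 - 11t + 10 = (t - 1)(t - 10)
Common monic factor: t - 1


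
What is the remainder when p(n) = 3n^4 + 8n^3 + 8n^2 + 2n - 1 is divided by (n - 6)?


By the Remainder Theorem, the remainder equals p(6):
  3*(6)^4 = 3888
  8*(6)^3 = 1728
  8*(6)^2 = 288
  2*(6)^1 = 12
  constant: -1
Sum: 3888 + 1728 + 288 + 12 - 1 = 5915


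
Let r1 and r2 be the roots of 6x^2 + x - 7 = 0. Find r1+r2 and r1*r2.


For ax^2+bx+c=0: sum = -b/a, product = c/a.
a=6, b=1, c=-7
Sum = -(1)/6 = -1/6
Product = (-7)/6 = -7/6


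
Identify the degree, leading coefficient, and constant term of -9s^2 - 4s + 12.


Highest power of s is 2, with coefficient -9. Constant term is 12.
Degree = 2, leading coefficient = -9, constant term = 12


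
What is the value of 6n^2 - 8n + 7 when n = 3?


Using direct substitution:
  6 * (3)^2 = 54
  -8 * (3)^1 = -24
  constant: 7
Sum = 54 - 24 + 7 = 37


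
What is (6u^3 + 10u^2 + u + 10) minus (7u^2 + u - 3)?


Distribute the minus sign:
  (6u^3 + 10u^2 + u + 10)
- (7u^2 + u - 3)
Negate second polynomial: -7u^2 - u + 3
Add: 6u^3 + 3u^2 + 13


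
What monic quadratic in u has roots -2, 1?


p(u) = (u + 2)(u - 1)
Expand: u^2 + u - 2


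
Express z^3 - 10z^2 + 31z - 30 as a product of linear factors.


Try integer roots (divisors of -30). z=2: p(2)=0.
Divide out (z - 2): quotient is z^2 - 8z + 15.
Factor the quadratic: (z - 3)(z - 5)
Result: (z - 2)(z - 3)(z - 5)


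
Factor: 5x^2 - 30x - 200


Roots satisfy r1 + r2 = -b/a = 6 and r1*r2 = c/a = -40.
So r1 = -4, r2 = 10.
5x^2 - 30x - 200 = 5(x - r1)(x - r2) = 5(x + 4)(x - 10)


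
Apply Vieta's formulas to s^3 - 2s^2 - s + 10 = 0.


Monic cubic s^3+bs^2+cs+d=0: sum=-b, pairwise sum=c, product=-d.
b=-2, c=-1, d=10
r1+r2+r3 = 2
r1r2+r1r3+r2r3 = -1
r1r2r3 = -10


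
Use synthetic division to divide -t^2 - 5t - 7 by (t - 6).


Synthetic division with c = 6. Coefficients: -1, -5, -7
Bring down -1.
  -1 * 6 = -6; -6 - 5 = -11
  -11 * 6 = -66; -66 - 7 = -73
Quotient: -t - 11, Remainder: -73


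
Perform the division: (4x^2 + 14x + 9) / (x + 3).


(4x^2 + 14x + 9) / (x + 3)
Step 1: 4x * (x + 3) = 4x^2 + 12x; subtract.
Step 2: 2 * (x + 3) = 2x + 6; subtract.
Quotient: 4x + 2, Remainder: 3


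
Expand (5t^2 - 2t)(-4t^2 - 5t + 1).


Distribute each term of the first polynomial:
  (5t^2)(-4t^2 - 5t + 1) = -20t^4 - 25t^3 + 5t^2
  (-2t)(-4t^2 - 5t + 1) = 8t^3 + 10t^2 - 2t
Sum: -20t^4 - 17t^3 + 15t^2 - 2t


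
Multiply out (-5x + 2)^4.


Expand (-5x + 2)^4 by repeated multiplication:
  (-5x + 2)^2 = 25x^2 - 20x + 4
  (-5x + 2)^3 = -125x^3 + 150x^2 - 60x + 8
= 625x^4 - 1000x^3 + 600x^2 - 160x + 16


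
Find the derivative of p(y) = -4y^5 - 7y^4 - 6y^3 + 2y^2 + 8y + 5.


Apply the power rule term by term:
  d/dy(-4y^5) = -20y^4
  d/dy(-7y^4) = -28y^3
  d/dy(-6y^3) = -18y^2
  d/dy(2y^2) = 4y
  d/dy(8y) = 8
  d/dy(5) = 0
p'(y) = -20y^4 - 28y^3 - 18y^2 + 4y + 8


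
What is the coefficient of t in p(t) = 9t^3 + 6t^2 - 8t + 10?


Read off the coefficient of t: -8


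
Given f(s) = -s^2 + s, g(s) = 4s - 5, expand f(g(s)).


Substitute g(s) into f:
f(g(s)) = -1*(4s - 5)^2 + 1*(4s - 5)
(4s - 5)^2 = 16s^2 - 40s + 25
Expand and combine: -16s^2 + 44s - 30


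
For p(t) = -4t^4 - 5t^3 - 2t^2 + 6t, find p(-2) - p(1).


p(-2) = -44
p(1) = -5
p(-2) - p(1) = -44 + 5 = -39


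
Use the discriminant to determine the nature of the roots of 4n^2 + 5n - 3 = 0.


D = b^2 - 4ac = (5)^2 - 4(4)(-3) = 25 + 48 = 73
Since D > 0: two distinct irrational roots


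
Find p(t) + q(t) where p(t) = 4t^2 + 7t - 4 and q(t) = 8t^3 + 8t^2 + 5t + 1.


Align terms by degree and add:
  4t^2 + 7t - 4
+ 8t^3 + 8t^2 + 5t + 1
= 8t^3 + 12t^2 + 12t - 3


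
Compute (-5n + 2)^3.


Expand (-5n + 2)^3 by repeated multiplication:
  (-5n + 2)^2 = 25n^2 - 20n + 4
= -125n^3 + 150n^2 - 60n + 8


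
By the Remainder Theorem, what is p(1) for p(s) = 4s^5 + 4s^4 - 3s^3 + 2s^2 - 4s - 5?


By the Remainder Theorem, the remainder equals p(1):
  4*(1)^5 = 4
  4*(1)^4 = 4
  -3*(1)^3 = -3
  2*(1)^2 = 2
  -4*(1)^1 = -4
  constant: -5
Sum: 4 + 4 - 3 + 2 - 4 - 5 = -2


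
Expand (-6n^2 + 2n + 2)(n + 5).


Distribute each term of the first polynomial:
  (-6n^2)(n + 5) = -6n^3 - 30n^2
  (2n)(n + 5) = 2n^2 + 10n
  (2)(n + 5) = 2n + 10
Sum: -6n^3 - 28n^2 + 12n + 10


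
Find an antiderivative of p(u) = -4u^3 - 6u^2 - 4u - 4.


Reverse power rule on each term:
  ∫ -4u^3 du = -u^4
  ∫ -6u^2 du = -2u^3
  ∫ -4u du = -2u^2
  ∫ -4 du = -4u
F(u) = -u^4 - 2u^3 - 2u^2 - 4u + C


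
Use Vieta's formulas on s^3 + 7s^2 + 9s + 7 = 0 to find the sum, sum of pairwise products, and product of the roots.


Monic cubic s^3+bs^2+cs+d=0: sum=-b, pairwise sum=c, product=-d.
b=7, c=9, d=7
r1+r2+r3 = -7
r1r2+r1r3+r2r3 = 9
r1r2r3 = -7


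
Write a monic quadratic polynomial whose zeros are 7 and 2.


p(u) = (u - 7)(u - 2)
Expand: u^2 - 9u + 14


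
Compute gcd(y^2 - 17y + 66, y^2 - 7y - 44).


Factor each:
  y^2 - 17y + 66 = (y - 11)(y - 6)
  y^2 - 7y - 44 = (y - 11)(y + 4)
Common monic factor: y - 11


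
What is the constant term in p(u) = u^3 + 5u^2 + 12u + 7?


Read off the constant term: 7


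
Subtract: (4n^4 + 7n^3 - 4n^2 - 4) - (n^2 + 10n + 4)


Distribute the minus sign:
  (4n^4 + 7n^3 - 4n^2 - 4)
- (n^2 + 10n + 4)
Negate second polynomial: -n^2 - 10n - 4
Add: 4n^4 + 7n^3 - 5n^2 - 10n - 8


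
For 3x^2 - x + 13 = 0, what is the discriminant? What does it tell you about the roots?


D = b^2 - 4ac = (-1)^2 - 4(3)(13) = 1 - 156 = -155
Since D < 0: two complex conjugate roots (no real roots)


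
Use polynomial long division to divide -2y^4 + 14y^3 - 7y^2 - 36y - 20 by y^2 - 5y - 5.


(-2y^4 + 14y^3 - 7y^2 - 36y - 20) / (y^2 - 5y - 5)
Step 1: -2y^2 * (y^2 - 5y - 5) = -2y^4 + 10y^3 + 10y^2; subtract.
Step 2: 4y * (y^2 - 5y - 5) = 4y^3 - 20y^2 - 20y; subtract.
Step 3: 3 * (y^2 - 5y - 5) = 3y^2 - 15y - 15; subtract.
Quotient: -2y^2 + 4y + 3, Remainder: -y - 5


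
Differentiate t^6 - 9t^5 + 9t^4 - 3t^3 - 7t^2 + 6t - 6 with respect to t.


Apply the power rule term by term:
  d/dt(t^6) = 6t^5
  d/dt(-9t^5) = -45t^4
  d/dt(9t^4) = 36t^3
  d/dt(-3t^3) = -9t^2
  d/dt(-7t^2) = -14t
  d/dt(6t) = 6
  d/dt(-6) = 0
p'(t) = 6t^5 - 45t^4 + 36t^3 - 9t^2 - 14t + 6


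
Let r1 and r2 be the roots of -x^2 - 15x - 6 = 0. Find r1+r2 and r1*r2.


For ax^2+bx+c=0: sum = -b/a, product = c/a.
a=-1, b=-15, c=-6
Sum = -(-15)/-1 = -15
Product = (-6)/-1 = 6


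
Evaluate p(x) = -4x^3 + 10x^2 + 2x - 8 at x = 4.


Using direct substitution:
  -4 * (4)^3 = -256
  10 * (4)^2 = 160
  2 * (4)^1 = 8
  constant: -8
Sum = -256 + 160 + 8 - 8 = -96


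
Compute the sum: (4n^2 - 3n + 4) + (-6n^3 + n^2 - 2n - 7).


Align terms by degree and add:
  4n^2 - 3n + 4
  -6n^3 + n^2 - 2n - 7
= -6n^3 + 5n^2 - 5n - 3


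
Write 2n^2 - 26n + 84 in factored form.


Roots satisfy r1 + r2 = -b/a = 13 and r1*r2 = c/a = 42.
So r1 = 7, r2 = 6.
2n^2 - 26n + 84 = 2(n - r1)(n - r2) = 2(n - 7)(n - 6)


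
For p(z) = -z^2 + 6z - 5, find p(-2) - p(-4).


p(-2) = -21
p(-4) = -45
p(-2) - p(-4) = -21 + 45 = 24


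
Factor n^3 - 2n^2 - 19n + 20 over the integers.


Try integer roots (divisors of 20). n=1: p(1)=0.
Divide out (n - 1): quotient is n^2 - n - 20.
Factor the quadratic: (n - 5)(n + 4)
Result: (n - 1)(n - 5)(n + 4)


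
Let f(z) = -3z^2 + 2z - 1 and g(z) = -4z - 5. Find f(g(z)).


Substitute g(z) into f:
f(g(z)) = -3*(-4z - 5)^2 + 2*(-4z - 5) + (-1)
(-4z - 5)^2 = 16z^2 + 40z + 25
Expand and combine: -48z^2 - 128z - 86


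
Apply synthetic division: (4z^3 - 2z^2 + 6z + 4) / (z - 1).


Synthetic division with c = 1. Coefficients: 4, -2, 6, 4
Bring down 4.
  4 * 1 = 4; 4 - 2 = 2
  2 * 1 = 2; 2 + 6 = 8
  8 * 1 = 8; 8 + 4 = 12
Quotient: 4z^2 + 2z + 8, Remainder: 12


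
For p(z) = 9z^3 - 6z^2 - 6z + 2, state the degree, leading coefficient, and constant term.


Highest power of z is 3, with coefficient 9. Constant term is 2.
Degree = 3, leading coefficient = 9, constant term = 2


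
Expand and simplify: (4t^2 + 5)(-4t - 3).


Distribute each term of the first polynomial:
  (4t^2)(-4t - 3) = -16t^3 - 12t^2
  (5)(-4t - 3) = -20t - 15
Sum: -16t^3 - 12t^2 - 20t - 15


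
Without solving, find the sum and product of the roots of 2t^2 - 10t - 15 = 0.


For at^2+bt+c=0: sum = -b/a, product = c/a.
a=2, b=-10, c=-15
Sum = -(-10)/2 = 5
Product = (-15)/2 = -15/2


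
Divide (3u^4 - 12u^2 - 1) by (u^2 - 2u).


(3u^4 - 12u^2 - 1) / (u^2 - 2u)
Step 1: 3u^2 * (u^2 - 2u) = 3u^4 - 6u^3; subtract.
Step 2: 6u * (u^2 - 2u) = 6u^3 - 12u^2; subtract.
Step 3: 0 * (u^2 - 2u) = 0; subtract.
Quotient: 3u^2 + 6u, Remainder: -1


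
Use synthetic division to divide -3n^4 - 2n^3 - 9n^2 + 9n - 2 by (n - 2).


Synthetic division with c = 2. Coefficients: -3, -2, -9, 9, -2
Bring down -3.
  -3 * 2 = -6; -6 - 2 = -8
  -8 * 2 = -16; -16 - 9 = -25
  -25 * 2 = -50; -50 + 9 = -41
  -41 * 2 = -82; -82 - 2 = -84
Quotient: -3n^3 - 8n^2 - 25n - 41, Remainder: -84


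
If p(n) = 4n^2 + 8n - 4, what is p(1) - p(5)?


p(1) = 8
p(5) = 136
p(1) - p(5) = 8 - 136 = -128


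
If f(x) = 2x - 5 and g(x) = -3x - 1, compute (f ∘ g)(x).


Substitute g(x) into f:
f(g(x)) = 2*(-3x - 1) + (-5)
Expand and combine: -6x - 7


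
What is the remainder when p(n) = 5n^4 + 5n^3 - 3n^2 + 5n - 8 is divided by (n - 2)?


By the Remainder Theorem, the remainder equals p(2):
  5*(2)^4 = 80
  5*(2)^3 = 40
  -3*(2)^2 = -12
  5*(2)^1 = 10
  constant: -8
Sum: 80 + 40 - 12 + 10 - 8 = 110


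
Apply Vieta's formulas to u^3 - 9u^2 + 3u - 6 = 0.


Monic cubic u^3+bu^2+cu+d=0: sum=-b, pairwise sum=c, product=-d.
b=-9, c=3, d=-6
r1+r2+r3 = 9
r1r2+r1r3+r2r3 = 3
r1r2r3 = 6


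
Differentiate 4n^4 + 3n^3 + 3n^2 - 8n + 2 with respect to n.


Apply the power rule term by term:
  d/dn(4n^4) = 16n^3
  d/dn(3n^3) = 9n^2
  d/dn(3n^2) = 6n
  d/dn(-8n) = -8
  d/dn(2) = 0
p'(n) = 16n^3 + 9n^2 + 6n - 8


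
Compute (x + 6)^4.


Expand (x + 6)^4 by repeated multiplication:
  (x + 6)^2 = x^2 + 12x + 36
  (x + 6)^3 = x^3 + 18x^2 + 108x + 216
= x^4 + 24x^3 + 216x^2 + 864x + 1296


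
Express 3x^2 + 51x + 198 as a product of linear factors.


Roots satisfy r1 + r2 = -b/a = -17 and r1*r2 = c/a = 66.
So r1 = -6, r2 = -11.
3x^2 + 51x + 198 = 3(x - r1)(x - r2) = 3(x + 6)(x + 11)


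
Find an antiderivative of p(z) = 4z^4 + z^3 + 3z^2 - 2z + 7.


Reverse power rule on each term:
  ∫ 4z^4 dz = (4/5)z^5
  ∫ z^3 dz = (1/4)z^4
  ∫ 3z^2 dz = z^3
  ∫ -2z dz = -z^2
  ∫ 7 dz = 7z
F(z) = (4/5)z^5 + (1/4)z^4 + z^3 - z^2 + 7z + C


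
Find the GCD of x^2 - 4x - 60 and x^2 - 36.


Factor each:
  x^2 - 4x - 60 = (x + 6)(x - 10)
  x^2 - 36 = (x + 6)(x - 6)
Common monic factor: x + 6


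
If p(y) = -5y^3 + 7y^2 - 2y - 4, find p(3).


Using direct substitution:
  -5 * (3)^3 = -135
  7 * (3)^2 = 63
  -2 * (3)^1 = -6
  constant: -4
Sum = -135 + 63 - 6 - 4 = -82


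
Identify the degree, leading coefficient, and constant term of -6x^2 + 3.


Highest power of x is 2, with coefficient -6. Constant term is 3.
Degree = 2, leading coefficient = -6, constant term = 3


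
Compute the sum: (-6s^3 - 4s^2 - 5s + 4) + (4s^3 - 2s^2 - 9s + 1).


Align terms by degree and add:
  -6s^3 - 4s^2 - 5s + 4
+ 4s^3 - 2s^2 - 9s + 1
= -2s^3 - 6s^2 - 14s + 5


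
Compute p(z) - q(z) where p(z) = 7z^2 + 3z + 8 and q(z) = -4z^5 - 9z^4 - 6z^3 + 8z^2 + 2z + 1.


Distribute the minus sign:
  (7z^2 + 3z + 8)
- (-4z^5 - 9z^4 - 6z^3 + 8z^2 + 2z + 1)
Negate second polynomial: 4z^5 + 9z^4 + 6z^3 - 8z^2 - 2z - 1
Add: 4z^5 + 9z^4 + 6z^3 - z^2 + z + 7


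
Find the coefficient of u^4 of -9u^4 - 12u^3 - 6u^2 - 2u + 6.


Read off the coefficient of u^4: -9


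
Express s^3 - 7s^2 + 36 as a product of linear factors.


Try integer roots (divisors of 36). s=6: p(6)=0.
Divide out (s - 6): quotient is s^2 - s - 6.
Factor the quadratic: (s + 2)(s - 3)
Result: (s - 6)(s + 2)(s - 3)


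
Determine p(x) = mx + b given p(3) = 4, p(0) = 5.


p(x) = mx + b. Using p(3)=4, p(0)=5:
m = (4 - 5)/(3) = -1/3 = -1/3
b = 4 - m*(3) = 4 + 1 = 5
p(x) = -(1/3)x + 5


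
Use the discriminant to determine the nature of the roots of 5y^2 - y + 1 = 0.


D = b^2 - 4ac = (-1)^2 - 4(5)(1) = 1 - 20 = -19
Since D < 0: two complex conjugate roots (no real roots)


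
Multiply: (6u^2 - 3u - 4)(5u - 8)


Distribute each term of the first polynomial:
  (6u^2)(5u - 8) = 30u^3 - 48u^2
  (-3u)(5u - 8) = -15u^2 + 24u
  (-4)(5u - 8) = -20u + 32
Sum: 30u^3 - 63u^2 + 4u + 32


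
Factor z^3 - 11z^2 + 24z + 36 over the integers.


Try integer roots (divisors of 36). z=6: p(6)=0.
Divide out (z - 6): quotient is z^2 - 5z - 6.
Factor the quadratic: (z - 6)(z + 1)
Result: (z - 6)(z - 6)(z + 1)


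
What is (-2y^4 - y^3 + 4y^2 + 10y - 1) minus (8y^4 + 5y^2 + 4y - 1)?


Distribute the minus sign:
  (-2y^4 - y^3 + 4y^2 + 10y - 1)
- (8y^4 + 5y^2 + 4y - 1)
Negate second polynomial: -8y^4 - 5y^2 - 4y + 1
Add: -10y^4 - y^3 - y^2 + 6y


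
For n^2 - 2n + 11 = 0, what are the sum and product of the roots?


For an^2+bn+c=0: sum = -b/a, product = c/a.
a=1, b=-2, c=11
Sum = -(-2)/1 = 2
Product = (11)/1 = 11


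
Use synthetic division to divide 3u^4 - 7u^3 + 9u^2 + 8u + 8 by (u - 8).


Synthetic division with c = 8. Coefficients: 3, -7, 9, 8, 8
Bring down 3.
  3 * 8 = 24; 24 - 7 = 17
  17 * 8 = 136; 136 + 9 = 145
  145 * 8 = 1160; 1160 + 8 = 1168
  1168 * 8 = 9344; 9344 + 8 = 9352
Quotient: 3u^3 + 17u^2 + 145u + 1168, Remainder: 9352


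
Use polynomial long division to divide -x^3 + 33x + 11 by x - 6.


(-x^3 + 33x + 11) / (x - 6)
Step 1: -x^2 * (x - 6) = -x^3 + 6x^2; subtract.
Step 2: -6x * (x - 6) = -6x^2 + 36x; subtract.
Step 3: -3 * (x - 6) = -3x + 18; subtract.
Quotient: -x^2 - 6x - 3, Remainder: -7


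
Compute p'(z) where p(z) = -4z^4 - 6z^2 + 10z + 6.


Apply the power rule term by term:
  d/dz(-4z^4) = -16z^3
  d/dz(-6z^2) = -12z
  d/dz(10z) = 10
  d/dz(6) = 0
p'(z) = -16z^3 - 12z + 10


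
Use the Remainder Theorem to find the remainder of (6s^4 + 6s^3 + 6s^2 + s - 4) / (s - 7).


By the Remainder Theorem, the remainder equals p(7):
  6*(7)^4 = 14406
  6*(7)^3 = 2058
  6*(7)^2 = 294
  1*(7)^1 = 7
  constant: -4
Sum: 14406 + 2058 + 294 + 7 - 4 = 16761


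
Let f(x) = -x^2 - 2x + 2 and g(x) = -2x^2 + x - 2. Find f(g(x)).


Substitute g(x) into f:
f(g(x)) = -1*(-2x^2 + x - 2)^2 + (-2)*(-2x^2 + x - 2) + 2
(-2x^2 + x - 2)^2 = 4x^4 - 4x^3 + 9x^2 - 4x + 4
Expand and combine: -4x^4 + 4x^3 - 5x^2 + 2x + 2


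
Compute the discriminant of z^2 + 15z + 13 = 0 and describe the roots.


D = b^2 - 4ac = (15)^2 - 4(1)(13) = 225 - 52 = 173
Since D > 0: two distinct irrational roots


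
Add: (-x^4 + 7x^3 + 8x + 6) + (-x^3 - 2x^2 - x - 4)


Align terms by degree and add:
  -x^4 + 7x^3 + 8x + 6
  -x^3 - 2x^2 - x - 4
= -x^4 + 6x^3 - 2x^2 + 7x + 2


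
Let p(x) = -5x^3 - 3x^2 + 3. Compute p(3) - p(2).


p(3) = -159
p(2) = -49
p(3) - p(2) = -159 + 49 = -110


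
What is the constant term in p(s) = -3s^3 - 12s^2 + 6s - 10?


Read off the constant term: -10


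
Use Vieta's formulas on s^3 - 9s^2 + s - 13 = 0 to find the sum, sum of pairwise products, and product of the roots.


Monic cubic s^3+bs^2+cs+d=0: sum=-b, pairwise sum=c, product=-d.
b=-9, c=1, d=-13
r1+r2+r3 = 9
r1r2+r1r3+r2r3 = 1
r1r2r3 = 13


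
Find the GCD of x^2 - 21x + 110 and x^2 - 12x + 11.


Factor each:
  x^2 - 21x + 110 = (x - 11)(x - 10)
  x^2 - 12x + 11 = (x - 11)(x - 1)
Common monic factor: x - 11


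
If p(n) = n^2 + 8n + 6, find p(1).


Using direct substitution:
  1 * (1)^2 = 1
  8 * (1)^1 = 8
  constant: 6
Sum = 1 + 8 + 6 = 15


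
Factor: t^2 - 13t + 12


Roots satisfy r1 + r2 = -b/a = 13 and r1*r2 = c/a = 12.
So r1 = 1, r2 = 12.
t^2 - 13t + 12 = (t - r1)(t - r2) = (t - 1)(t - 12)
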